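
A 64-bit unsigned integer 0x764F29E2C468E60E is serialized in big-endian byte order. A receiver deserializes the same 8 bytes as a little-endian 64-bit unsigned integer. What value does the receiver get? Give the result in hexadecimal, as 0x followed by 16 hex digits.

Stored big-endian, the bytes at ascending addresses are 76 4F 29 E2 C4 68 E6 0E.
Read back as little-endian, the first byte is least significant, giving 0x0EE668C4E2294F76.

0x0EE668C4E2294F76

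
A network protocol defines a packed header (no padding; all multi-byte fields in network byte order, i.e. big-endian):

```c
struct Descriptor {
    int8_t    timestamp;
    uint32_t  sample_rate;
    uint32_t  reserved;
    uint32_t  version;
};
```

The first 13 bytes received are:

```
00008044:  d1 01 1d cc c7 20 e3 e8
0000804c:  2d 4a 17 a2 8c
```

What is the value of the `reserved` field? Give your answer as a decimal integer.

551807021

`reserved` follows `timestamp` (1 B), `sample_rate` (4 B), so it starts at offset 1 + 4 = 5 and occupies 4 bytes.
Bytes at offsets 5..8: 20 E3 E8 2D.
Big-endian: lowest address holds the most-significant byte.
The bytes are already most-significant first: 0x20E3E82D.
0x20E3E82D = 551807021.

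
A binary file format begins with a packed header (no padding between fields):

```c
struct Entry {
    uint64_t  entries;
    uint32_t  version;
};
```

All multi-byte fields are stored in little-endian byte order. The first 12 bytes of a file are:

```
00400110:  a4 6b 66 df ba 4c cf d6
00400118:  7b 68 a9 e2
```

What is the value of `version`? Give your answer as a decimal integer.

3802753147

`version` follows `entries` (8 bytes), so it starts at byte offset 8 and occupies 4 bytes.
Bytes at offsets 8..11: 7B 68 A9 E2.
Little-endian stores the least-significant byte at the lowest address.
Reassemble most-significant byte first: E2 A9 68 7B → 0xE2A9687B.
0xE2A9687B = 3802753147.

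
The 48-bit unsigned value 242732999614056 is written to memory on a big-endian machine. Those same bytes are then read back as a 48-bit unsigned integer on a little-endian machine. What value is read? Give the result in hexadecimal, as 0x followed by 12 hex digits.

242732999614056 in 48-bit hexadecimal is 0xDCC3AE379E68.
Stored big-endian, the bytes at ascending addresses are DC C3 AE 37 9E 68.
Read back as little-endian, the first byte is least significant, giving 0x689E37AEC3DC.

0x689E37AEC3DC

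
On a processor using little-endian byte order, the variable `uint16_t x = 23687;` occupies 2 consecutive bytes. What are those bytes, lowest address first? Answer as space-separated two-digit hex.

87 5C

23687 in hexadecimal, padded to 16 bits, is 0x5C87.
Split into bytes (most-significant first): 5C 87.
Little-endian: lowest address holds the least-significant byte.
So at ascending addresses the bytes are 87 5C.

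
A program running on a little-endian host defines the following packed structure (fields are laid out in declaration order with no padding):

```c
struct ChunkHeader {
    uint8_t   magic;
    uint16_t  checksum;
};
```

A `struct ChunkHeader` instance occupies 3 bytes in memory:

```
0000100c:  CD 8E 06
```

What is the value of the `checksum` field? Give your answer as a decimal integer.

1678

`checksum` follows `magic` (1 byte), so it starts at byte offset 1 and occupies 2 bytes.
Bytes at offsets 1..2: 8E 06.
In little-endian order the low byte comes first in memory.
Reassemble most-significant byte first: 06 8E → 0x068E.
0x068E = 1678.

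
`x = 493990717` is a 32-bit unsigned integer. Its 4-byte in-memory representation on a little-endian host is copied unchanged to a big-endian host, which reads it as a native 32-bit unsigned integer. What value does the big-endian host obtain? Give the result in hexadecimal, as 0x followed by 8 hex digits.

0x3DB3711D

493990717 in 32-bit hexadecimal is 0x1D71B33D.
Stored little-endian, the bytes at ascending addresses are 3D B3 71 1D.
Read back as big-endian, the last byte is least significant, giving 0x3DB3711D.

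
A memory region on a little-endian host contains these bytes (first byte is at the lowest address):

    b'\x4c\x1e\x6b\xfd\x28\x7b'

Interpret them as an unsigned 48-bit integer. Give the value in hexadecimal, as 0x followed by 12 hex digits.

0x7B28FD6B1E4C

Little-endian stores the least-significant byte at the lowest address.
Reassemble most-significant byte first: 7B 28 FD 6B 1E 4C → 0x7B28FD6B1E4C.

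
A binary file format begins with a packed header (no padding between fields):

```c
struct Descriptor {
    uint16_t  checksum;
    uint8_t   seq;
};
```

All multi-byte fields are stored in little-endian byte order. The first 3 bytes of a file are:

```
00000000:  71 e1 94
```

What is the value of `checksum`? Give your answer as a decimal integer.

57713

`checksum` is the first field, at byte offset 0, occupying 2 bytes.
Bytes at offsets 0..1: 71 E1.
In little-endian order the low byte comes first in memory.
Reassemble most-significant byte first: E1 71 → 0xE171.
0xE171 = 57713.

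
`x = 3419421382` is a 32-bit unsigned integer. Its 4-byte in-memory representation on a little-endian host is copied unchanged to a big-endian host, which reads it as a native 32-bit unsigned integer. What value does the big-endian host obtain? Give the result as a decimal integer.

3325743307

3419421382 in 32-bit hexadecimal is 0xCBD03AC6.
Stored little-endian, the bytes at ascending addresses are C6 3A D0 CB.
Read back as big-endian, the last byte is least significant, giving 0xC63AD0CB.
0xC63AD0CB = 3325743307.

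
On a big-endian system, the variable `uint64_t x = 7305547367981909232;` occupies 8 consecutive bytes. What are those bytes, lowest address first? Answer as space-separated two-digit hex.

7305547367981909232 in hexadecimal, padded to 64 bits, is 0x6562849FEE5A04F0.
Split into bytes (most-significant first): 65 62 84 9F EE 5A 04 F0.
Big-endian stores the most-significant byte at the lowest address.
So the memory order matches the most-significant-first order: 65 62 84 9F EE 5A 04 F0.

65 62 84 9F EE 5A 04 F0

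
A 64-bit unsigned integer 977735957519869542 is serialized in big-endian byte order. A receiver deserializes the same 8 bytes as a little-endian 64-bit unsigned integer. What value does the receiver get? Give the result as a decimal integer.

7360598475267739917

977735957519869542 in 64-bit hexadecimal is 0x0D919DAC50192666.
Stored big-endian, the bytes at ascending addresses are 0D 91 9D AC 50 19 26 66.
Read back as little-endian, the first byte is least significant, giving 0x66261950AC9D910D.
0x66261950AC9D910D = 7360598475267739917.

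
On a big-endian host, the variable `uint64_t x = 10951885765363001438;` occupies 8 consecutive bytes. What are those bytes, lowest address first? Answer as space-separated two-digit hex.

97 FC EA 13 F9 1E 68 5E

10951885765363001438 in hexadecimal, padded to 64 bits, is 0x97FCEA13F91E685E.
Split into bytes (most-significant first): 97 FC EA 13 F9 1E 68 5E.
In big-endian order the high byte comes first in memory.
So the memory order matches the most-significant-first order: 97 FC EA 13 F9 1E 68 5E.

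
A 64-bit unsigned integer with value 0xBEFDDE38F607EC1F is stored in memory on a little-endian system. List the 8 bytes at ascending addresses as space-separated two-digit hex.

1F EC 07 F6 38 DE FD BE

Split into bytes (most-significant first): BE FD DE 38 F6 07 EC 1F.
In little-endian order the low byte comes first in memory.
So at ascending addresses the bytes are 1F EC 07 F6 38 DE FD BE.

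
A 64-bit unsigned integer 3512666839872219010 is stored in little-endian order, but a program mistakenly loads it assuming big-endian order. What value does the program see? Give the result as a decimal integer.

3512666839872219010 in 64-bit hexadecimal is 0x30BF7FE144E0A782.
Stored little-endian, the bytes at ascending addresses are 82 A7 E0 44 E1 7F BF 30.
Read back as big-endian, the last byte is least significant, giving 0x82A7E044E17FBF30.
0x82A7E044E17FBF30 = 9414740132486954800.

9414740132486954800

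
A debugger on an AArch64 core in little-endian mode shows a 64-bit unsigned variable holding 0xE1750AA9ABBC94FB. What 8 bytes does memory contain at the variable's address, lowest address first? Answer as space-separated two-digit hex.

Split into bytes (most-significant first): E1 75 0A A9 AB BC 94 FB.
Little-endian: lowest address holds the least-significant byte.
So at ascending addresses the bytes are FB 94 BC AB A9 0A 75 E1.

FB 94 BC AB A9 0A 75 E1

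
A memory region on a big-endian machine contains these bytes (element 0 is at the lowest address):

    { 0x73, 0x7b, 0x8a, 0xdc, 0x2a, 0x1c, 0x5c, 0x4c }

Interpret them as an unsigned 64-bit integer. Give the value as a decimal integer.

Big-endian: lowest address holds the most-significant byte.
The bytes are already most-significant first: 0x737B8ADC2A1C5C4C.
0x737B8ADC2A1C5C4C = 8321397414701063244.

8321397414701063244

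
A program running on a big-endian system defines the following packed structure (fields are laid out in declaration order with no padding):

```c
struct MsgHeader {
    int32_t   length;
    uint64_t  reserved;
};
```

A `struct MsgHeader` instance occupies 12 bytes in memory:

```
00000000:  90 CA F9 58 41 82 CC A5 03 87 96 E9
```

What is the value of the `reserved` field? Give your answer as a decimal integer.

4720560368538588905

`reserved` follows `length` (4 bytes), so it starts at byte offset 4 and occupies 8 bytes.
Bytes at offsets 4..11: 41 82 CC A5 03 87 96 E9.
In big-endian order the high byte comes first in memory.
The bytes are already most-significant first: 0x4182CCA5038796E9.
0x4182CCA5038796E9 = 4720560368538588905.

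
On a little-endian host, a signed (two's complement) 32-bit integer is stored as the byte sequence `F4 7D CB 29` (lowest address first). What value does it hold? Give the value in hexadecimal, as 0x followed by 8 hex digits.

In little-endian order the low byte comes first in memory.
Reassemble most-significant byte first: 29 CB 7D F4 → 0x29CB7DF4.

0x29CB7DF4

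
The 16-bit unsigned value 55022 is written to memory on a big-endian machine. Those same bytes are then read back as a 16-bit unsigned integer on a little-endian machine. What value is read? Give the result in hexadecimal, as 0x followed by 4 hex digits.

0xEED6

55022 in 16-bit hexadecimal is 0xD6EE.
Stored big-endian, the bytes at ascending addresses are D6 EE.
Read back as little-endian, the first byte is least significant, giving 0xEED6.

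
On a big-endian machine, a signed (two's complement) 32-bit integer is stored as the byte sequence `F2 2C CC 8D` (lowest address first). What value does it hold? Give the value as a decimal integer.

In big-endian order the high byte comes first in memory.
The bytes are already most-significant first: 0xF22CCC8D.
Top bit is set, so as a signed 32-bit value this is 0xF22CCC8D − 2^32 = -231945075.

-231945075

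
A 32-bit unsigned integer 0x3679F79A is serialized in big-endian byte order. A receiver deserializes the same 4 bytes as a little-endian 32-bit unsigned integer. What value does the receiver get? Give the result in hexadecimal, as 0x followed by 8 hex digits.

0x9AF77936

Stored big-endian, the bytes at ascending addresses are 36 79 F7 9A.
Read back as little-endian, the first byte is least significant, giving 0x9AF77936.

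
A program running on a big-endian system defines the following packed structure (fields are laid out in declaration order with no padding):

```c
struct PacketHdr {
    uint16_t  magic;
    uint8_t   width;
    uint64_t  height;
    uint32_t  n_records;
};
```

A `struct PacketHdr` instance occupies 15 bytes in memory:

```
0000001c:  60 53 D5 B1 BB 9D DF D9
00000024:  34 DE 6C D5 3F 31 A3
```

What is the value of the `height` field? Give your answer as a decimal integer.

`height` follows `magic` (2 B), `width` (1 B), so it starts at offset 2 + 1 = 3 and occupies 8 bytes.
Bytes at offsets 3..10: B1 BB 9D DF D9 34 DE 6C.
Big-endian stores the most-significant byte at the lowest address.
The bytes are already most-significant first: 0xB1BB9DDFD934DE6C.
0xB1BB9DDFD934DE6C = 12807003550105525868.

12807003550105525868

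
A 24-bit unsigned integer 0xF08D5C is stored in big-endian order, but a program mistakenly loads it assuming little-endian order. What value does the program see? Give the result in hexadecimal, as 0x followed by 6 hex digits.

Stored big-endian, the bytes at ascending addresses are F0 8D 5C.
Read back as little-endian, the first byte is least significant, giving 0x5C8DF0.

0x5C8DF0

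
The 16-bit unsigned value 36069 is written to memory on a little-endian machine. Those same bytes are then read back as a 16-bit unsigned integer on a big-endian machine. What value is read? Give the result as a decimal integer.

36069 in 16-bit hexadecimal is 0x8CE5.
Stored little-endian, the bytes at ascending addresses are E5 8C.
Read back as big-endian, the last byte is least significant, giving 0xE58C.
0xE58C = 58764.

58764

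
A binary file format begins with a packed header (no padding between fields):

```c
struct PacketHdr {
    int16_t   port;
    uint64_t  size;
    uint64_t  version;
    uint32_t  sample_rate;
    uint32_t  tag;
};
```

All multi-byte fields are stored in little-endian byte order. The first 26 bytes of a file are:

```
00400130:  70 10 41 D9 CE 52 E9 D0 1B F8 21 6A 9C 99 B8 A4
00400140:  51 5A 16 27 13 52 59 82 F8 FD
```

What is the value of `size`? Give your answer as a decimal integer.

`size` follows `port` (2 bytes), so it starts at byte offset 2 and occupies 8 bytes.
Bytes at offsets 2..9: 41 D9 CE 52 E9 D0 1B F8.
In little-endian order the low byte comes first in memory.
Reassemble most-significant byte first: F8 1B D0 E9 52 CE D9 41 → 0xF81BD0E952CED941.
0xF81BD0E952CED941 = 17878112846312560961.

17878112846312560961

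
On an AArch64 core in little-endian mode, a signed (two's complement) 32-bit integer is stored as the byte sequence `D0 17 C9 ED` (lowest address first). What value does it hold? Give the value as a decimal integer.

Little-endian: lowest address holds the least-significant byte.
Reassemble most-significant byte first: ED C9 17 D0 → 0xEDC917D0.
Top bit is set, so as a signed 32-bit value this is 0xEDC917D0 − 2^32 = -305588272.

-305588272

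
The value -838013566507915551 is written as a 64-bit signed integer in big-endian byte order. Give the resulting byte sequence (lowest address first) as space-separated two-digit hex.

Two's complement of -838013566507915551 in 64 bits: 838013566507915551 = 0x0BA138E614A9991F; invert → 0xF45EC719EB5666E0; add 1 → 0xF45EC719EB5666E1.
Split into bytes (most-significant first): F4 5E C7 19 EB 56 66 E1.
In big-endian order the high byte comes first in memory.
So the memory order matches the most-significant-first order: F4 5E C7 19 EB 56 66 E1.

F4 5E C7 19 EB 56 66 E1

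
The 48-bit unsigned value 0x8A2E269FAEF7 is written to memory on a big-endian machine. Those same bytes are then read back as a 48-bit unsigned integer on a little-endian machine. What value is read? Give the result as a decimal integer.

Stored big-endian, the bytes at ascending addresses are 8A 2E 26 9F AE F7.
Read back as little-endian, the first byte is least significant, giving 0xF7AE9F262E8A.
0xF7AE9F262E8A = 272329366449802.

272329366449802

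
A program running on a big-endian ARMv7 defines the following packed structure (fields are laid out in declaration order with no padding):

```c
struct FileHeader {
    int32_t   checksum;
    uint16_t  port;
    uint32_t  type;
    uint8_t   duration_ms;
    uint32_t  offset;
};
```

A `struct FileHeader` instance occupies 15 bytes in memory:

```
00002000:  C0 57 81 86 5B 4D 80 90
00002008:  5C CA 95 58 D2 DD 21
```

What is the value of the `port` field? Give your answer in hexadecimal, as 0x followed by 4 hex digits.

0x5B4D

`port` follows `checksum` (4 bytes), so it starts at byte offset 4 and occupies 2 bytes.
Bytes at offsets 4..5: 5B 4D.
In big-endian order the high byte comes first in memory.
The bytes are already most-significant first: 0x5B4D.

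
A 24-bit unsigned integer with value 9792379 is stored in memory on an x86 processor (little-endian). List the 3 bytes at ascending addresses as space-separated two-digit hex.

7B 6B 95

9792379 in hexadecimal, padded to 24 bits, is 0x956B7B.
Split into bytes (most-significant first): 95 6B 7B.
In little-endian order the low byte comes first in memory.
So at ascending addresses the bytes are 7B 6B 95.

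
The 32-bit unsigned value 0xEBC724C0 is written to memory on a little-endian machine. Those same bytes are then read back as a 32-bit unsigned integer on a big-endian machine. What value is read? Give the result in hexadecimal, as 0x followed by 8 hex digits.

0xC024C7EB

Stored little-endian, the bytes at ascending addresses are C0 24 C7 EB.
Read back as big-endian, the last byte is least significant, giving 0xC024C7EB.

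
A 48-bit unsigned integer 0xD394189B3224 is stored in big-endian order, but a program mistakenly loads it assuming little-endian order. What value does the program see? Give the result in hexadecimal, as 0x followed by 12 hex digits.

Stored big-endian, the bytes at ascending addresses are D3 94 18 9B 32 24.
Read back as little-endian, the first byte is least significant, giving 0x24329B1894D3.

0x24329B1894D3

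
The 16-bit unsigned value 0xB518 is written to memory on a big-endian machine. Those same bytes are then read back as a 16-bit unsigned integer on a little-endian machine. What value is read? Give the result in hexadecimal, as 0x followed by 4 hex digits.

Stored big-endian, the bytes at ascending addresses are B5 18.
Read back as little-endian, the first byte is least significant, giving 0x18B5.

0x18B5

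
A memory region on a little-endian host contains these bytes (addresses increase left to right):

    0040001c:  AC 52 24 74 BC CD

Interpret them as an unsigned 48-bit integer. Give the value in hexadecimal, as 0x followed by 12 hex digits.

0xCDBC742452AC

In little-endian order the low byte comes first in memory.
Reassemble most-significant byte first: CD BC 74 24 52 AC → 0xCDBC742452AC.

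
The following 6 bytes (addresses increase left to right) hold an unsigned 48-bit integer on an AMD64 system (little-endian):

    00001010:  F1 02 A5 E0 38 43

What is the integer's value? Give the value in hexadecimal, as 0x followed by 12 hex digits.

0x4338E0A502F1

In little-endian order the low byte comes first in memory.
Reassemble most-significant byte first: 43 38 E0 A5 02 F1 → 0x4338E0A502F1.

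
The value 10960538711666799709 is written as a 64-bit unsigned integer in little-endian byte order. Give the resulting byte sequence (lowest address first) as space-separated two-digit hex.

10960538711666799709 in hexadecimal, padded to 64 bits, is 0x981BA7E307D1345D.
Split into bytes (most-significant first): 98 1B A7 E3 07 D1 34 5D.
In little-endian order the low byte comes first in memory.
So at ascending addresses the bytes are 5D 34 D1 07 E3 A7 1B 98.

5D 34 D1 07 E3 A7 1B 98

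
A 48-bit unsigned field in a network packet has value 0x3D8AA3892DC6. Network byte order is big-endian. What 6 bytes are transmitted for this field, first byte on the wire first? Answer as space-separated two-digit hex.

Split into bytes (most-significant first): 3D 8A A3 89 2D C6.
Big-endian stores the most-significant byte at the lowest address.
So the memory order matches the most-significant-first order: 3D 8A A3 89 2D C6.

3D 8A A3 89 2D C6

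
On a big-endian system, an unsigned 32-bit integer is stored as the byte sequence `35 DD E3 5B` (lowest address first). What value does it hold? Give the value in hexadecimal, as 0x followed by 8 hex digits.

0x35DDE35B

Big-endian: lowest address holds the most-significant byte.
The bytes are already most-significant first: 0x35DDE35B.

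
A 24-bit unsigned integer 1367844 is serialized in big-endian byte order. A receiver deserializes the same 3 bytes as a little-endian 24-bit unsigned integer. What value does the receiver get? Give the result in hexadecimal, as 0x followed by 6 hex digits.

0x24DF14

1367844 in 24-bit hexadecimal is 0x14DF24.
Stored big-endian, the bytes at ascending addresses are 14 DF 24.
Read back as little-endian, the first byte is least significant, giving 0x24DF14.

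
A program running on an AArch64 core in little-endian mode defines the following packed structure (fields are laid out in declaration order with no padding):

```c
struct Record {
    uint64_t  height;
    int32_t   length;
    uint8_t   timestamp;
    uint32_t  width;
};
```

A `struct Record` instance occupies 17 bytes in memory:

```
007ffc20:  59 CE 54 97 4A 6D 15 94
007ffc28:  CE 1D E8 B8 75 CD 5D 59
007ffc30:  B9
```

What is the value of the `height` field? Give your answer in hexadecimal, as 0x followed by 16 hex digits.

0x94156D4A9754CE59

`height` is the first field, at byte offset 0, occupying 8 bytes.
Bytes at offsets 0..7: 59 CE 54 97 4A 6D 15 94.
Little-endian stores the least-significant byte at the lowest address.
Reassemble most-significant byte first: 94 15 6D 4A 97 54 CE 59 → 0x94156D4A9754CE59.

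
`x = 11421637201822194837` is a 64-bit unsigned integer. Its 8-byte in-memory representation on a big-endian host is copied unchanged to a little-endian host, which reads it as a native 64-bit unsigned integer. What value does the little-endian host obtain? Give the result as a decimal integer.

10780772290670789022

11421637201822194837 in 64-bit hexadecimal is 0x9E81CE8547FF9C95.
Stored big-endian, the bytes at ascending addresses are 9E 81 CE 85 47 FF 9C 95.
Read back as little-endian, the first byte is least significant, giving 0x959CFF4785CE819E.
0x959CFF4785CE819E = 10780772290670789022.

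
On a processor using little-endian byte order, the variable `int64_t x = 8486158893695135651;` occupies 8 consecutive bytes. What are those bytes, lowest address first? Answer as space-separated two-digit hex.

8486158893695135651 in hexadecimal, padded to 64 bits, is 0x75C4E48D5E386FA3.
Split into bytes (most-significant first): 75 C4 E4 8D 5E 38 6F A3.
Little-endian: lowest address holds the least-significant byte.
So at ascending addresses the bytes are A3 6F 38 5E 8D E4 C4 75.

A3 6F 38 5E 8D E4 C4 75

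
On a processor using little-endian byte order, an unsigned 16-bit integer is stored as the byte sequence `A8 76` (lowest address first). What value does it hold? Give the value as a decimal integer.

30376

In little-endian order the low byte comes first in memory.
Reassemble most-significant byte first: 76 A8 → 0x76A8.
0x76A8 = 30376.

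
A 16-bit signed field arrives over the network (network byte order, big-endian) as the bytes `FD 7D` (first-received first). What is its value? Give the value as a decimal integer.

-643

In big-endian order the high byte comes first in memory.
The bytes are already most-significant first: 0xFD7D.
Top bit is set, so as a signed 16-bit value this is 0xFD7D − 2^16 = -643.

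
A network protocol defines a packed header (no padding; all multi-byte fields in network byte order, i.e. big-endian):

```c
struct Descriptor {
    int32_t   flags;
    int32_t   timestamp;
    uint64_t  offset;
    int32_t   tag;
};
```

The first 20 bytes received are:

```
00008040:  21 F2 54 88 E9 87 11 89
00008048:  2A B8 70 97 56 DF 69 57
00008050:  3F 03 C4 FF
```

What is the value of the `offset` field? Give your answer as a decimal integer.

`offset` follows `flags` (4 B), `timestamp` (4 B), so it starts at offset 4 + 4 = 8 and occupies 8 bytes.
Bytes at offsets 8..15: 2A B8 70 97 56 DF 69 57.
In big-endian order the high byte comes first in memory.
The bytes are already most-significant first: 0x2AB8709756DF6957.
0x2AB8709756DF6957 = 3078334140607588695.

3078334140607588695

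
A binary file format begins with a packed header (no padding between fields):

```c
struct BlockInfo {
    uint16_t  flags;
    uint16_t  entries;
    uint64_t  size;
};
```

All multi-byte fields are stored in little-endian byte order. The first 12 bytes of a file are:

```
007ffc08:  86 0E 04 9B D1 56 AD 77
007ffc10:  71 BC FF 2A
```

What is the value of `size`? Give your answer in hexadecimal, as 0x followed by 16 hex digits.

0x2AFFBC7177AD56D1

`size` follows `flags` (2 B), `entries` (2 B), so it starts at offset 2 + 2 = 4 and occupies 8 bytes.
Bytes at offsets 4..11: D1 56 AD 77 71 BC FF 2A.
Little-endian: lowest address holds the least-significant byte.
Reassemble most-significant byte first: 2A FF BC 71 77 AD 56 D1 → 0x2AFFBC7177AD56D1.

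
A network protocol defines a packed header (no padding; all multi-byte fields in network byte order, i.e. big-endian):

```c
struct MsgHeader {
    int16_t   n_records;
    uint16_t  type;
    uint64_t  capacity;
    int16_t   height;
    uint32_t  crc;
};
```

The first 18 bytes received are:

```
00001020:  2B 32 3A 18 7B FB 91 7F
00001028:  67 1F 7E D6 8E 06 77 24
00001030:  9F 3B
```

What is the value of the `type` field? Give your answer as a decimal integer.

14872

`type` follows `n_records` (2 bytes), so it starts at byte offset 2 and occupies 2 bytes.
Bytes at offsets 2..3: 3A 18.
Big-endian stores the most-significant byte at the lowest address.
The bytes are already most-significant first: 0x3A18.
0x3A18 = 14872.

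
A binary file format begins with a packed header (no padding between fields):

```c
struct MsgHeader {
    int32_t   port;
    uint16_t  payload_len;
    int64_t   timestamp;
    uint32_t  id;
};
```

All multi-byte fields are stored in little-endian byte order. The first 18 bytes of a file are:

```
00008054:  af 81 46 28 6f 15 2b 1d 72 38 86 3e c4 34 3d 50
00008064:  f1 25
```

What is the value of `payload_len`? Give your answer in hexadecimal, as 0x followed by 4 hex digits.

0x156F

`payload_len` follows `port` (4 bytes), so it starts at byte offset 4 and occupies 2 bytes.
Bytes at offsets 4..5: 6F 15.
Little-endian: lowest address holds the least-significant byte.
Reassemble most-significant byte first: 15 6F → 0x156F.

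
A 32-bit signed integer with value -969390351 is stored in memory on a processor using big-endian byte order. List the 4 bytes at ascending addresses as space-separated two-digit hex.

Two's complement of -969390351 in 32 bits: 969390351 = 0x39C7B90F; invert → 0xC63846F0; add 1 → 0xC63846F1.
Split into bytes (most-significant first): C6 38 46 F1.
Big-endian stores the most-significant byte at the lowest address.
So the memory order matches the most-significant-first order: C6 38 46 F1.

C6 38 46 F1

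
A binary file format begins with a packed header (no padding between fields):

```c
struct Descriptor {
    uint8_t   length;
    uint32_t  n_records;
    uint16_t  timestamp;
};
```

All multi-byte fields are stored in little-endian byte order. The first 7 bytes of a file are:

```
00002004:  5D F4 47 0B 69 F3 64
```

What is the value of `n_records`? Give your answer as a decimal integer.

`n_records` follows `length` (1 byte), so it starts at byte offset 1 and occupies 4 bytes.
Bytes at offsets 1..4: F4 47 0B 69.
Little-endian: lowest address holds the least-significant byte.
Reassemble most-significant byte first: 69 0B 47 F4 → 0x690B47F4.
0x690B47F4 = 1762346996.

1762346996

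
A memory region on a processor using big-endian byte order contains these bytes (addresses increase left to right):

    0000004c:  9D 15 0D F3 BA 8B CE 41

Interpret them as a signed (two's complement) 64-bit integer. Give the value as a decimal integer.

In big-endian order the high byte comes first in memory.
The bytes are already most-significant first: 0x9D150DF3BA8BCE41.
Top bit is set, so as a signed 64-bit value this is 0x9D150DF3BA8BCE41 − 2^64 = -7127775494786003391.

-7127775494786003391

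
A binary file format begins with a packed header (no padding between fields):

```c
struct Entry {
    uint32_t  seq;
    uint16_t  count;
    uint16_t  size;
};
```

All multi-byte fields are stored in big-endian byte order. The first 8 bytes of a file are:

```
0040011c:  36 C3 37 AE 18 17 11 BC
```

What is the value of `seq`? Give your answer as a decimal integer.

918763438

`seq` is the first field, at byte offset 0, occupying 4 bytes.
Bytes at offsets 0..3: 36 C3 37 AE.
Big-endian: lowest address holds the most-significant byte.
The bytes are already most-significant first: 0x36C337AE.
0x36C337AE = 918763438.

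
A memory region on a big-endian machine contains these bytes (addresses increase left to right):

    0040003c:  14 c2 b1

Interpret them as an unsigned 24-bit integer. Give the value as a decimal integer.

1360561

Big-endian stores the most-significant byte at the lowest address.
The bytes are already most-significant first: 0x14C2B1.
0x14C2B1 = 1360561.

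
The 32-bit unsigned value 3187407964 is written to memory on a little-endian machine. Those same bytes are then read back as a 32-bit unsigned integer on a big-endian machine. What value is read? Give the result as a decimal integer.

1560083389

3187407964 in 32-bit hexadecimal is 0xBDFBFC5C.
Stored little-endian, the bytes at ascending addresses are 5C FC FB BD.
Read back as big-endian, the last byte is least significant, giving 0x5CFCFBBD.
0x5CFCFBBD = 1560083389.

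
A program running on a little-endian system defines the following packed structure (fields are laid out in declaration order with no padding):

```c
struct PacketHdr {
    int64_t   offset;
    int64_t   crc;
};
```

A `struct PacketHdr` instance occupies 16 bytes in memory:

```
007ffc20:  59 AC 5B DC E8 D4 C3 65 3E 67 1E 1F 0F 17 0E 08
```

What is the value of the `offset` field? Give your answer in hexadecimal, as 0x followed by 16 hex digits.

0x65C3D4E8DC5BAC59

`offset` is the first field, at byte offset 0, occupying 8 bytes.
Bytes at offsets 0..7: 59 AC 5B DC E8 D4 C3 65.
Little-endian stores the least-significant byte at the lowest address.
Reassemble most-significant byte first: 65 C3 D4 E8 DC 5B AC 59 → 0x65C3D4E8DC5BAC59.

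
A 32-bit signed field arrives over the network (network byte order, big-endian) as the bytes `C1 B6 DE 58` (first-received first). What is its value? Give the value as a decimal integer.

-1044980136

Big-endian: lowest address holds the most-significant byte.
The bytes are already most-significant first: 0xC1B6DE58.
Top bit is set, so as a signed 32-bit value this is 0xC1B6DE58 − 2^32 = -1044980136.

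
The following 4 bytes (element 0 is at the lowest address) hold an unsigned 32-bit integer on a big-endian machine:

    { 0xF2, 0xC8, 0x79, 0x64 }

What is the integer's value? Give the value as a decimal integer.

4073224548

Big-endian: lowest address holds the most-significant byte.
The bytes are already most-significant first: 0xF2C87964.
0xF2C87964 = 4073224548.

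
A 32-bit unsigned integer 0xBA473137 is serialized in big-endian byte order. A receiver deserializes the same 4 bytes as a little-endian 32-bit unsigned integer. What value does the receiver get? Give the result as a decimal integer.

Stored big-endian, the bytes at ascending addresses are BA 47 31 37.
Read back as little-endian, the first byte is least significant, giving 0x373147BA.
0x373147BA = 925976506.

925976506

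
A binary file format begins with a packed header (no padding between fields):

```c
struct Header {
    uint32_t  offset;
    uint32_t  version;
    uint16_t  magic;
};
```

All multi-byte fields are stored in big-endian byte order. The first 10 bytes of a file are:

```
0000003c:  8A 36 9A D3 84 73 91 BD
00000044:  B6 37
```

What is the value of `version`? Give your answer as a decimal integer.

`version` follows `offset` (4 bytes), so it starts at byte offset 4 and occupies 4 bytes.
Bytes at offsets 4..7: 84 73 91 BD.
In big-endian order the high byte comes first in memory.
The bytes are already most-significant first: 0x847391BD.
0x847391BD = 2222166461.

2222166461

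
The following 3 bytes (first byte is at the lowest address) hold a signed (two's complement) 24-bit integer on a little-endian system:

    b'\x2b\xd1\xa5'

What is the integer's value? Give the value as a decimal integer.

Little-endian stores the least-significant byte at the lowest address.
Reassemble most-significant byte first: A5 D1 2B → 0xA5D12B.
Top bit is set, so as a signed 24-bit value this is 0xA5D12B − 2^24 = -5910229.

-5910229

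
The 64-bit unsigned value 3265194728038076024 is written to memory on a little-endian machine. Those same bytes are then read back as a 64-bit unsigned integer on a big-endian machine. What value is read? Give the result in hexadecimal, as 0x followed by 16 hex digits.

3265194728038076024 in 64-bit hexadecimal is 0x2D504D4E2F300E78.
Stored little-endian, the bytes at ascending addresses are 78 0E 30 2F 4E 4D 50 2D.
Read back as big-endian, the last byte is least significant, giving 0x780E302F4E4D502D.

0x780E302F4E4D502D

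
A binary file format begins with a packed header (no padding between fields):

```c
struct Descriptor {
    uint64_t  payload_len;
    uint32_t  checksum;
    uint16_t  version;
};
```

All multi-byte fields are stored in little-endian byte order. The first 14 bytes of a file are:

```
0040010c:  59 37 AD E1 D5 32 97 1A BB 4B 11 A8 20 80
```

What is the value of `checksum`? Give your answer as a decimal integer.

`checksum` follows `payload_len` (8 bytes), so it starts at byte offset 8 and occupies 4 bytes.
Bytes at offsets 8..11: BB 4B 11 A8.
Little-endian stores the least-significant byte at the lowest address.
Reassemble most-significant byte first: A8 11 4B BB → 0xA8114BBB.
0xA8114BBB = 2819705787.

2819705787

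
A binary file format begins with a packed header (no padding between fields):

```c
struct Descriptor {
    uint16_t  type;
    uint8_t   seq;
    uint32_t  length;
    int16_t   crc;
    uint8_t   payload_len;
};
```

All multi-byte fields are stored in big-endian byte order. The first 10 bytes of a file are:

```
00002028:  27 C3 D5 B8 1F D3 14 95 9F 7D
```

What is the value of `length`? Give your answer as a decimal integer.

`length` follows `type` (2 B), `seq` (1 B), so it starts at offset 2 + 1 = 3 and occupies 4 bytes.
Bytes at offsets 3..6: B8 1F D3 14.
Big-endian stores the most-significant byte at the lowest address.
The bytes are already most-significant first: 0xB81FD314.
0xB81FD314 = 3089093396.

3089093396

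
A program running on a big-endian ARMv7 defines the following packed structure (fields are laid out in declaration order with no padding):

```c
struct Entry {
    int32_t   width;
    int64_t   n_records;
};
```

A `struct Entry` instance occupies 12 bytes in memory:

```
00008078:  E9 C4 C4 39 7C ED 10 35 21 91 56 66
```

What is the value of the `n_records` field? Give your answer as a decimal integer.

`n_records` follows `width` (4 bytes), so it starts at byte offset 4 and occupies 8 bytes.
Bytes at offsets 4..11: 7C ED 10 35 21 91 56 66.
In big-endian order the high byte comes first in memory.
The bytes are already most-significant first: 0x7CED103521915666.
0x7CED103521915666 = 9001869050565973606.

9001869050565973606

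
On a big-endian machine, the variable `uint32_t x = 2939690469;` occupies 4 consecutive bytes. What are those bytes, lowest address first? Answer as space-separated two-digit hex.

AF 38 1D E5

2939690469 in hexadecimal, padded to 32 bits, is 0xAF381DE5.
Split into bytes (most-significant first): AF 38 1D E5.
Big-endian stores the most-significant byte at the lowest address.
So the memory order matches the most-significant-first order: AF 38 1D E5.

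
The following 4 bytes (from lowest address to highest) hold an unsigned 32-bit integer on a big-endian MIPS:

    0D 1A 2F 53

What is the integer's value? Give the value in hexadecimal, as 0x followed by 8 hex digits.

In big-endian order the high byte comes first in memory.
The bytes are already most-significant first: 0x0D1A2F53.

0x0D1A2F53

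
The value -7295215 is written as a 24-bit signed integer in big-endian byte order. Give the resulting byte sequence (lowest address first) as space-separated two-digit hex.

Two's complement of -7295215 in 24 bits: 7295215 = 0x6F50EF; invert → 0x90AF10; add 1 → 0x90AF11.
Split into bytes (most-significant first): 90 AF 11.
Big-endian stores the most-significant byte at the lowest address.
So the memory order matches the most-significant-first order: 90 AF 11.

90 AF 11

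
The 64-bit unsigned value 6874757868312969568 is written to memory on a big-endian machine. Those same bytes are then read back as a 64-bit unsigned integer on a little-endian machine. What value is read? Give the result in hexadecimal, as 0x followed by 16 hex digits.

0x60C19D71DB0B685F

6874757868312969568 in 64-bit hexadecimal is 0x5F680BDB719DC160.
Stored big-endian, the bytes at ascending addresses are 5F 68 0B DB 71 9D C1 60.
Read back as little-endian, the first byte is least significant, giving 0x60C19D71DB0B685F.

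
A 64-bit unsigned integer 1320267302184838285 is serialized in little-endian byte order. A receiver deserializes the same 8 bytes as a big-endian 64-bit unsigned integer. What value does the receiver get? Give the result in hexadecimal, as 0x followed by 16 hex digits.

0x8D644AC31D885212

1320267302184838285 in 64-bit hexadecimal is 0x1252881DC34A648D.
Stored little-endian, the bytes at ascending addresses are 8D 64 4A C3 1D 88 52 12.
Read back as big-endian, the last byte is least significant, giving 0x8D644AC31D885212.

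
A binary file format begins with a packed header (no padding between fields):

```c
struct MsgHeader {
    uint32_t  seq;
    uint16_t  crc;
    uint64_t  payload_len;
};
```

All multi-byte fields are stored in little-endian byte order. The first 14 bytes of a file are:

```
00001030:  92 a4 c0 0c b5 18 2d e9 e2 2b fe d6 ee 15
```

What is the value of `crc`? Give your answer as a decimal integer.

`crc` follows `seq` (4 bytes), so it starts at byte offset 4 and occupies 2 bytes.
Bytes at offsets 4..5: B5 18.
Little-endian stores the least-significant byte at the lowest address.
Reassemble most-significant byte first: 18 B5 → 0x18B5.
0x18B5 = 6325.

6325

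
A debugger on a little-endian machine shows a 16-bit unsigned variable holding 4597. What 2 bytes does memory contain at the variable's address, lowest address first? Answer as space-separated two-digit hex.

4597 in hexadecimal, padded to 16 bits, is 0x11F5.
Split into bytes (most-significant first): 11 F5.
In little-endian order the low byte comes first in memory.
So at ascending addresses the bytes are F5 11.

F5 11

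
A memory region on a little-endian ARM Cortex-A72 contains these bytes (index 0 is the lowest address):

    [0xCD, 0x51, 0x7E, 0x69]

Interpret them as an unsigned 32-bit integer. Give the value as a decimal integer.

1769886157

Little-endian: lowest address holds the least-significant byte.
Reassemble most-significant byte first: 69 7E 51 CD → 0x697E51CD.
0x697E51CD = 1769886157.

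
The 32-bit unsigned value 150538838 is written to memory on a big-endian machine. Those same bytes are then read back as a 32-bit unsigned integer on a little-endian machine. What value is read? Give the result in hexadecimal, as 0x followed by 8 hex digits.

150538838 in 32-bit hexadecimal is 0x08F90A56.
Stored big-endian, the bytes at ascending addresses are 08 F9 0A 56.
Read back as little-endian, the first byte is least significant, giving 0x560AF908.

0x560AF908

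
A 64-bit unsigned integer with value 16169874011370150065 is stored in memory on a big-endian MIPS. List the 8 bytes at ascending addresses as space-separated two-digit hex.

16169874011370150065 in hexadecimal, padded to 64 bits, is 0xE066EEBDDE89D8B1.
Split into bytes (most-significant first): E0 66 EE BD DE 89 D8 B1.
In big-endian order the high byte comes first in memory.
So the memory order matches the most-significant-first order: E0 66 EE BD DE 89 D8 B1.

E0 66 EE BD DE 89 D8 B1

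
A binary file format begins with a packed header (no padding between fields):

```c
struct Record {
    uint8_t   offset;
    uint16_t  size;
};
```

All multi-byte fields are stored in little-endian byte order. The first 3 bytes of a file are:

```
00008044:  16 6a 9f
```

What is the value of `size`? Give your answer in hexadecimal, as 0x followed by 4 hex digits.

0x9F6A

`size` follows `offset` (1 byte), so it starts at byte offset 1 and occupies 2 bytes.
Bytes at offsets 1..2: 6A 9F.
In little-endian order the low byte comes first in memory.
Reassemble most-significant byte first: 9F 6A → 0x9F6A.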